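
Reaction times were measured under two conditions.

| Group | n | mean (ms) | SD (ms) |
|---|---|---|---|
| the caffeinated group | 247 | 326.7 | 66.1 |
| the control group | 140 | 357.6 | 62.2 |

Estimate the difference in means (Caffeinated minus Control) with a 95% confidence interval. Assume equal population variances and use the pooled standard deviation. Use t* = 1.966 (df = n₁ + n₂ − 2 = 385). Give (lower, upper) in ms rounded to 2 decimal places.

(-44.36, -17.44)

s_p = √[((n₁−1)s₁² + (n₂−1)s₂²)/(n₁+n₂−2)] = √[(246·66.1² + 139·62.2²)/385] = 64.7191.
SE = 64.7191·√(1/247 + 1/140) = 6.8466.
With t* = 1.966, margin = 1.966 × 6.8466 = 13.4604.
x̄₁ − x̄₂ = 326.7 − 357.6 = -30.9000; interval -30.9000 ± 13.4604 = (-44.36, -17.44).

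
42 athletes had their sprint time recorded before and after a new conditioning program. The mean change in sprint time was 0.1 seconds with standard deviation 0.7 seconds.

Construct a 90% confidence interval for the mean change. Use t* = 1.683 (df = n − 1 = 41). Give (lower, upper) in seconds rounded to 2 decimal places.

Paired design: SE = s_d/√n = 0.7/√42 = 0.1080.
t* = 1.683; margin of error = 1.683 × 0.1080 = 0.1818.
0.1 ± 0.1818 → (-0.08, 0.28).

(-0.08, 0.28)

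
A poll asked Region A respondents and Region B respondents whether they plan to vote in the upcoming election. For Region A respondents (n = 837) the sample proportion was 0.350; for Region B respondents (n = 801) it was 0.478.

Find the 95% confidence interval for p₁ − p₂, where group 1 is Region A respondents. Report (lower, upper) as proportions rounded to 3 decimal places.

(-0.175, -0.081)

Each SE is √(p̂(1−p̂)/n): √(0.3500·0.6500/837) = 0.01649 and √(0.4780·0.5220/801) = 0.01765.
SE(p̂₁ − p̂₂) = √(SE₁² + SE₂²) = √(0.0002719201 + 0.0003115225) = 0.02415, since the two samples are independent.
At 95% confidence z* = 1.960; margin = 1.960 × 0.02415 = 0.04733.
The difference is 0.3500 − 0.4780 = -0.1280, so the interval is -0.1280 ± 0.04733 = (-0.175, -0.081).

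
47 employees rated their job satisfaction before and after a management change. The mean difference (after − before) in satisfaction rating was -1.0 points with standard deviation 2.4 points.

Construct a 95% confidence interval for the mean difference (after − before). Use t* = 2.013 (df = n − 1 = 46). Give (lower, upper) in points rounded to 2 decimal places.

(-1.70, -0.30)

Paired design: SE = s_d/√n = 2.4/√47 = 0.3501.
t* = 2.013; margin of error = 2.013 × 0.3501 = 0.7048.
-1.0 ± 0.7048 → (-1.70, -0.30).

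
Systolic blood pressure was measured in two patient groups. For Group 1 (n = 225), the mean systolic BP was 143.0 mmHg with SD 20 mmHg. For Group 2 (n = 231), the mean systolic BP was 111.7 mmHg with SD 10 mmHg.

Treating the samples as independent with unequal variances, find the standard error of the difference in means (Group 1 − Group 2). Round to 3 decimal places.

Per-group SEs: s₁/√n₁ = 20/√225 = 1.3333, s₂/√n₂ = 10/√231 = 0.6580.
Unpooled SE of the difference: √(1.77768889 + 0.432964) = 1.4868.

1.487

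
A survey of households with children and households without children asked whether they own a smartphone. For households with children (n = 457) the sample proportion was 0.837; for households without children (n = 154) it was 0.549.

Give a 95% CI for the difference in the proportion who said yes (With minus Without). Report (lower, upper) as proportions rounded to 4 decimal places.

(0.2024, 0.3736)

Each SE is √(p̂(1−p̂)/n): √(0.8370·0.1630/457) = 0.01728 and √(0.5490·0.4510/154) = 0.04010.
SE(p̂₁ − p̂₂) = √(SE₁² + SE₂²) = √(0.0002985984 + 0.00160801) = 0.04366, since the two samples are independent.
At 95% confidence z* = 1.960; margin = 1.960 × 0.04366 = 0.08557.
The difference is 0.8370 − 0.5490 = 0.2880, so the interval is 0.2880 ± 0.08557 = (0.2024, 0.3736).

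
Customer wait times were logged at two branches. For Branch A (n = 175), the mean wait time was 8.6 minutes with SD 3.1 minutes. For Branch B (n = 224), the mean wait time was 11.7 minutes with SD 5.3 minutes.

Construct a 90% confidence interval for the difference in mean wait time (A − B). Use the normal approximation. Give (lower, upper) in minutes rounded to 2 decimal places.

(-3.80, -2.40)

Per-group SEs: s₁/√n₁ = 3.1/√175 = 0.2343, s₂/√n₂ = 5.3/√224 = 0.3541.
Unpooled SE of the difference: √(0.05489649 + 0.12538681) = 0.4246.
Margin of error = z* · SE = 1.645 × 0.4246 = 0.6985.
x̄₁ − x̄₂ = 8.6 − 11.7 = -3.1000.
CI: -3.1000 ± 0.6985 = (-3.80, -2.40).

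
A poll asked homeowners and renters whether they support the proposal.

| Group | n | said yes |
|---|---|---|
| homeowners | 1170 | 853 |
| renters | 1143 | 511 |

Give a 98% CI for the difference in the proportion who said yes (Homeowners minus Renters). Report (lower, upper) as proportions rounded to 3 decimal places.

p̂₁ = 853/1170 = 0.7291 and p̂₂ = 511/1143 = 0.4471.
SE₁ = √(p̂₁(1−p̂₁)/n₁) = √(0.7291·0.2709/1170) = 0.01299; SE₂ = √(0.4471·0.5529/1143) = 0.01471.
Independent samples: SE of the difference = √(SE₁² + SE₂²) = √(0.0001687401 + 0.0002163841) = 0.01962.
z* for 98% confidence is 2.326, so the margin of error is 2.326 × 0.01962 = 0.04564.
Point estimate p̂₁ − p̂₂ = 0.7291 − 0.4471 = 0.2820.
0.2820 ± 0.04564 → (0.236, 0.328).

(0.236, 0.328)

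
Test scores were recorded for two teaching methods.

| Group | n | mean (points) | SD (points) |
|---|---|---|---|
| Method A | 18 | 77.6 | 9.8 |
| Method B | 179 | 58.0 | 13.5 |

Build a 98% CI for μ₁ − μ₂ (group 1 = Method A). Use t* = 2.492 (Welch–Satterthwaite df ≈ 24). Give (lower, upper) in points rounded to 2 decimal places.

(13.32, 25.88)

Per-group SEs: s₁/√n₁ = 9.8/√18 = 2.3099, s₂/√n₂ = 13.5/√179 = 1.0090.
Unpooled SE of the difference: √(5.33563801 + 1.018081) = 2.5207.
Margin of error = t* · SE = 2.492 × 2.5207 = 6.2816.
x̄₁ − x̄₂ = 77.6 − 58.0 = 19.6000.
CI: 19.6000 ± 6.2816 = (13.32, 25.88).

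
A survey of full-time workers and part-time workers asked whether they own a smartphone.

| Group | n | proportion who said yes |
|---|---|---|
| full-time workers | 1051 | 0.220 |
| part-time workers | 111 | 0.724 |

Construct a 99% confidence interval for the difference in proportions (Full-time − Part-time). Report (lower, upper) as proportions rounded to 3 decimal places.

Each SE is √(p̂(1−p̂)/n): √(0.2200·0.7800/1051) = 0.01278 and √(0.7240·0.2760/111) = 0.04243.
SE(p̂₁ − p̂₂) = √(SE₁² + SE₂²) = √(0.0001633284 + 0.0018003049) = 0.04431, since the two samples are independent.
At 99% confidence z* = 2.576; margin = 2.576 × 0.04431 = 0.11414.
The difference is 0.2200 − 0.7240 = -0.5040, so the interval is -0.5040 ± 0.11414 = (-0.618, -0.390).

(-0.618, -0.390)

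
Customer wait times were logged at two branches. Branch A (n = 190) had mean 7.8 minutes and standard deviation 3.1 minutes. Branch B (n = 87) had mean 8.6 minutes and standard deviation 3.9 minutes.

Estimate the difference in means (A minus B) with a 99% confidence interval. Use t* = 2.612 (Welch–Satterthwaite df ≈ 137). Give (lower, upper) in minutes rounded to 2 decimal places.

(-2.04, 0.44)

Per-group SEs: s₁/√n₁ = 3.1/√190 = 0.2249, s₂/√n₂ = 3.9/√87 = 0.4181.
Unpooled SE of the difference: √(0.05058001 + 0.17480761) = 0.4748.
Margin of error = t* · SE = 2.612 × 0.4748 = 1.2402.
x̄₁ − x̄₂ = 7.8 − 8.6 = -0.8000.
CI: -0.8000 ± 1.2402 = (-2.04, 0.44).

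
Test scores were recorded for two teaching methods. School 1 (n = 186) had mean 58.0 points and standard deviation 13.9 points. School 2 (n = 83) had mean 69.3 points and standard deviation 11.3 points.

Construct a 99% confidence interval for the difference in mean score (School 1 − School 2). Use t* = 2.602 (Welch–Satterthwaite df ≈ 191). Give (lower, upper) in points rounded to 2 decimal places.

SE₁ = s₁/√n₁ = 13.9/√186 = 1.0192; SE₂ = 11.3/√83 = 1.2403.
Independent samples, unequal variances: SE_diff = √(SE₁² + SE₂²) = √(1.03876864 + 1.53834409) = 1.6053.
t* = 2.602, so margin of error = 2.602 × 1.6053 = 4.1770.
Difference in means = 58.0 − 69.3 = -11.3000.
-11.3000 ± 4.1770 → (-15.48, -7.12).

(-15.48, -7.12)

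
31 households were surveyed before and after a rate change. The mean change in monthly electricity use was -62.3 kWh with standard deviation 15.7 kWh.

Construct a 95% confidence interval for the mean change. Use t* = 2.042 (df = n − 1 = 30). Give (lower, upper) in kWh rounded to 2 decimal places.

Paired design: SE = s_d/√n = 15.7/√31 = 2.8198.
t* = 2.042; margin of error = 2.042 × 2.8198 = 5.7580.
-62.3 ± 5.7580 → (-68.06, -56.54).

(-68.06, -56.54)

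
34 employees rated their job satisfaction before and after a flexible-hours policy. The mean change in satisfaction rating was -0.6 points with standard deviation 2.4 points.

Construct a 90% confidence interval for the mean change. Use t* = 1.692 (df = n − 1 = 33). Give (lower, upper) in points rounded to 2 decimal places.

(-1.30, 0.10)

This is a matched-pairs design, so SE = s_d/√n = 2.4/√34 = 0.4116.
Margin = 1.692 × 0.4116 = 0.6964; the interval is -0.6 ± 0.6964 = (-1.30, 0.10).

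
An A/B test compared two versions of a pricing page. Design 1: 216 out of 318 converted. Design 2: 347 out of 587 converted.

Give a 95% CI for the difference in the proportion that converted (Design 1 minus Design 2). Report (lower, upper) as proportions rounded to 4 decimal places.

(0.0232, 0.1530)

Sample proportions: 216/318 = 0.6792, 347/587 = 0.5911.
Each SE is √(p̂(1−p̂)/n): √(0.6792·0.3208/318) = 0.02618 and √(0.5911·0.4089/587) = 0.02029.
SE(p̂₁ − p̂₂) = √(SE₁² + SE₂²) = √(0.0006853924 + 0.0004116841) = 0.03312, since the two samples are independent.
At 95% confidence z* = 1.960; margin = 1.960 × 0.03312 = 0.06492.
The difference is 0.6792 − 0.5911 = 0.0881, so the interval is 0.0881 ± 0.06492 = (0.0232, 0.1530).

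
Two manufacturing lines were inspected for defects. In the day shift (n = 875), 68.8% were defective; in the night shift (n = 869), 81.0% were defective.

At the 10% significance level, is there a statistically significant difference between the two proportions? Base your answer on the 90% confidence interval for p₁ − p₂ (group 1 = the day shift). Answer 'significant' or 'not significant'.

significant

SE₁ = √(p̂₁(1−p̂₁)/n₁) = √(0.6880·0.3120/875) = 0.01566; SE₂ = √(0.8100·0.1900/869) = 0.01331.
Independent samples: SE of the difference = √(SE₁² + SE₂²) = √(0.0002452356 + 0.0001771561) = 0.02055.
z* for 90% confidence is 1.645, so the margin of error is 1.645 × 0.02055 = 0.03380.
Point estimate p̂₁ − p̂₂ = 0.6880 − 0.8100 = -0.1220.
-0.1220 ± 0.03380 → (-0.15580, -0.08820).
The interval (-0.15580, -0.08820) does not contain 0, so the difference is significant.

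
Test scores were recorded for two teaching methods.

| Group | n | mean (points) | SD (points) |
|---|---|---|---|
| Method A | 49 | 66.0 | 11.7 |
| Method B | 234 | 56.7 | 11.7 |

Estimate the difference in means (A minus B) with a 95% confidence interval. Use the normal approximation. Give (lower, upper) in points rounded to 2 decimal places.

Standard errors of each mean: 11.7/√49 = 1.6714 and 11.7/√234 = 0.7649.
SE(x̄₁ − x̄₂) = √(1.6714² + 0.7649²) = 1.8381 for independent samples with unequal variances.
With z* = 1.960, the margin is 1.960 × 1.8381 = 3.6027.
x̄₁ − x̄₂ = 66.0 − 56.7 = 9.3000; the interval is 9.3000 ± 3.6027 = (5.70, 12.90).

(5.70, 12.90)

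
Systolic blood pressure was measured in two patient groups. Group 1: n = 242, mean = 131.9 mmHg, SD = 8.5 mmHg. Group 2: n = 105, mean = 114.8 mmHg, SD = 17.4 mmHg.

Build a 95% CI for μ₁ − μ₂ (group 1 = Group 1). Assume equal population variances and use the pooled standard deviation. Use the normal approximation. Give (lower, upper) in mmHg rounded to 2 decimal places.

Pooled variance s_p² = [241·8.5² + 104·17.4²] / (242+105−2) = 141.7371, so s_p = 11.9053.
SE_diff = s_p·√(1/n₁ + 1/n₂) = 11.9053·√(1/242 + 1/105) = 1.3912.
z* = 1.960; margin = 1.960 × 1.3912 = 2.7268.
Difference = 131.9 − 114.8 = 17.1000.
17.1000 ± 2.7268 → (14.37, 19.83).

(14.37, 19.83)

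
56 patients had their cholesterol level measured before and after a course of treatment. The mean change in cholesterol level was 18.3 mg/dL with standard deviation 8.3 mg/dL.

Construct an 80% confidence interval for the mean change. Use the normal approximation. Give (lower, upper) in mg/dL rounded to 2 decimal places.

(16.88, 19.72)

This is a matched-pairs design, so SE = s_d/√n = 8.3/√56 = 1.1091.
Margin = 1.282 × 1.1091 = 1.4219; the interval is 18.3 ± 1.4219 = (16.88, 19.72).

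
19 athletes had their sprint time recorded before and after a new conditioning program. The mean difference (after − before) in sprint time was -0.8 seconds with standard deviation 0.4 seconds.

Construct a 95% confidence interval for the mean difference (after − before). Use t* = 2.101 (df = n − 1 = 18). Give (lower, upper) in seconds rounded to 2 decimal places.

Paired design: SE = s_d/√n = 0.4/√19 = 0.0918.
t* = 2.101; margin of error = 2.101 × 0.0918 = 0.1929.
-0.8 ± 0.1929 → (-0.99, -0.61).

(-0.99, -0.61)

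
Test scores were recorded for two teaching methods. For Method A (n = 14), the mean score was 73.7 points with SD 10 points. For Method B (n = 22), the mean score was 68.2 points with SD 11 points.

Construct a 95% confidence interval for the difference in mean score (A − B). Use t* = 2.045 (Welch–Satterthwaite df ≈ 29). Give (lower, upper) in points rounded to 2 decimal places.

SE₁ = s₁/√n₁ = 10/√14 = 2.6726; SE₂ = 11/√22 = 2.3452.
Independent samples, unequal variances: SE_diff = √(SE₁² + SE₂²) = √(7.14279076 + 5.49996304) = 3.5557.
t* = 2.045, so margin of error = 2.045 × 3.5557 = 7.2714.
Difference in means = 73.7 − 68.2 = 5.5000.
5.5000 ± 7.2714 → (-1.77, 12.77).

(-1.77, 12.77)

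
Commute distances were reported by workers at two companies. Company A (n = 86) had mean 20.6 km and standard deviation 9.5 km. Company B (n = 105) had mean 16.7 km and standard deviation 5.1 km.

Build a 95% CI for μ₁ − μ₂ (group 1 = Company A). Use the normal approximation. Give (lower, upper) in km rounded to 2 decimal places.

(1.67, 6.13)

Standard errors of each mean: 9.5/√86 = 1.0244 and 5.1/√105 = 0.4977.
SE(x̄₁ − x̄₂) = √(1.0244² + 0.4977²) = 1.1389 for independent samples with unequal variances.
With z* = 1.960, the margin is 1.960 × 1.1389 = 2.2322.
x̄₁ − x̄₂ = 20.6 − 16.7 = 3.9000; the interval is 3.9000 ± 2.2322 = (1.67, 6.13).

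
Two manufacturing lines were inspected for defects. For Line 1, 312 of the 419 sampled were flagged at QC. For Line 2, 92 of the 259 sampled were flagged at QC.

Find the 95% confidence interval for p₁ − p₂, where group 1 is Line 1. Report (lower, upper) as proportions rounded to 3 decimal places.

First, p̂₁ = 312/419 = 0.7446; p̂₂ = 92/259 = 0.3552.
The two standard errors are √(0.7446×0.2554/419) = 0.02130 and √(0.3552×0.6448/259) = 0.02974.
Because the samples are independent, SE_diff = √(0.02130² + 0.02974²) = 0.03658.
Using z* = 1.960 for 95%, ME = 1.960 × 0.03658 = 0.07170.
p̂₁ − p̂₂ = 0.3894; interval 0.3894 ± 0.07170 gives (0.318, 0.461).

(0.318, 0.461)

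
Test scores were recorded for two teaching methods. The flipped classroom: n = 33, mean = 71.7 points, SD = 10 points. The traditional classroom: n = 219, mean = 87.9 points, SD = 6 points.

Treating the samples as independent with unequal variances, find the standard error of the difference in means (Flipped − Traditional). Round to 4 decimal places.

1.7874

Standard errors of each mean: 10/√33 = 1.7408 and 6/√219 = 0.4054.
SE(x̄₁ − x̄₂) = √(1.7408² + 0.4054²) = 1.7874 for independent samples with unequal variances.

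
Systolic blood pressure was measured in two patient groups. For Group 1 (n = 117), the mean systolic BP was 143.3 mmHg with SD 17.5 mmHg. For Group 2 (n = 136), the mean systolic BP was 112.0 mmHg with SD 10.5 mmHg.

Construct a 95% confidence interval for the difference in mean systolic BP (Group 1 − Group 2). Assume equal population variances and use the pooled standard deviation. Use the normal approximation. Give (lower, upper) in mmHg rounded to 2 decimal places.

Pooled variance s_p² = [116·17.5² + 135·10.5²] / (117+136−2) = 200.8317, so s_p = 14.1715.
SE_diff = s_p·√(1/n₁ + 1/n₂) = 14.1715·√(1/117 + 1/136) = 1.7870.
z* = 1.960; margin = 1.960 × 1.7870 = 3.5025.
Difference = 143.3 − 112.0 = 31.3000.
31.3000 ± 3.5025 → (27.80, 34.80).

(27.80, 34.80)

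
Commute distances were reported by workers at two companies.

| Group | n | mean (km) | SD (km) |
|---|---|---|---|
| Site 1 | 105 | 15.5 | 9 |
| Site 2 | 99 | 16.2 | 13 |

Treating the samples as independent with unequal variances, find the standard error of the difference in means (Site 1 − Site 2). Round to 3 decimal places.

SE₁ = s₁/√n₁ = 9/√105 = 0.8783; SE₂ = 13/√99 = 1.3065.
Independent samples, unequal variances: SE_diff = √(SE₁² + SE₂²) = √(0.77141089 + 1.70694225) = 1.5743.

1.574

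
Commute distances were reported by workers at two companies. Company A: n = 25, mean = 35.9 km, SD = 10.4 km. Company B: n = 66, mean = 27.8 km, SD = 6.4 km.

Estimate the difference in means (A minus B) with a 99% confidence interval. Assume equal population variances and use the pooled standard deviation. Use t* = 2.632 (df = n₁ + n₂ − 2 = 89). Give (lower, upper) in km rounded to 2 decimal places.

(3.35, 12.85)

Pooled variance s_p² = [24·10.4² + 65·6.4²] / (25+66−2) = 59.0813, so s_p = 7.6864.
SE_diff = s_p·√(1/n₁ + 1/n₂) = 7.6864·√(1/25 + 1/66) = 1.8051.
t* = 2.632; margin = 2.632 × 1.8051 = 4.7510.
Difference = 35.9 − 27.8 = 8.1000.
8.1000 ± 4.7510 → (3.35, 12.85).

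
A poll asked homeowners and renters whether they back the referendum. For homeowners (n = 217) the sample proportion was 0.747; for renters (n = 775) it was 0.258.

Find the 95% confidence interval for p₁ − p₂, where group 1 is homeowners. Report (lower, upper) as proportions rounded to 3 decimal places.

(0.423, 0.555)

SE₁ = √(p̂₁(1−p̂₁)/n₁) = √(0.7470·0.2530/217) = 0.02951; SE₂ = √(0.2580·0.7420/775) = 0.01572.
Independent samples: SE of the difference = √(SE₁² + SE₂²) = √(0.0008708401 + 0.0002471184) = 0.03344.
z* for 95% confidence is 1.960, so the margin of error is 1.960 × 0.03344 = 0.06554.
Point estimate p̂₁ − p̂₂ = 0.7470 − 0.2580 = 0.4890.
0.4890 ± 0.06554 → (0.423, 0.555).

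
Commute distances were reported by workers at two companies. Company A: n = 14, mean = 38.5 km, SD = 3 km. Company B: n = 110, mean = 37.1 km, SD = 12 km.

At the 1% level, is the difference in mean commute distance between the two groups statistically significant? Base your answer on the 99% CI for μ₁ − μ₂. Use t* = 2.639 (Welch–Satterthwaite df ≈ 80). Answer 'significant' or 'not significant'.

Standard errors of each mean: 3/√14 = 0.8018 and 12/√110 = 1.1442.
SE(x̄₁ − x̄₂) = √(0.8018² + 1.1442²) = 1.3972 for independent samples with unequal variances.
With t* = 2.639, the margin is 2.639 × 1.3972 = 3.6872.
x̄₁ − x̄₂ = 38.5 − 37.1 = 1.4000; the interval is 1.4000 ± 3.6872 = (-2.2872, 5.0872).
The interval (-2.2872, 5.0872) contains 0, so the difference is not significant.

not significant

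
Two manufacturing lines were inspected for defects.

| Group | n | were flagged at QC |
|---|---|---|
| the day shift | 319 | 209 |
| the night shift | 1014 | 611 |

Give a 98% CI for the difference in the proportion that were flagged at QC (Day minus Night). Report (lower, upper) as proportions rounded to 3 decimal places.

(-0.019, 0.124)

First, p̂₁ = 209/319 = 0.6552; p̂₂ = 611/1014 = 0.6026.
The two standard errors are √(0.6552×0.3448/319) = 0.02661 and √(0.6026×0.3974/1014) = 0.01537.
Because the samples are independent, SE_diff = √(0.02661² + 0.01537²) = 0.03073.
Using z* = 2.326 for 98%, ME = 2.326 × 0.03073 = 0.07148.
p̂₁ − p̂₂ = 0.0526; interval 0.0526 ± 0.07148 gives (-0.019, 0.124).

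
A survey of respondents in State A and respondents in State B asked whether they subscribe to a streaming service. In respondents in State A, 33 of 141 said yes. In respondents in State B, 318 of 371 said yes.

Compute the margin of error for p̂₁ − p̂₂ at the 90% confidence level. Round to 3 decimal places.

Sample proportions: 33/141 = 0.2340, 318/371 = 0.8571.
Each SE is √(p̂(1−p̂)/n): √(0.2340·0.7660/141) = 0.03565 and √(0.8571·0.1429/371) = 0.01817.
SE(p̂₁ − p̂₂) = √(SE₁² + SE₂²) = √(0.0012709225 + 0.0003301489) = 0.04001, since the two samples are independent.
At 90% confidence z* = 1.645; margin = 1.645 × 0.04001 = 0.06582.

0.066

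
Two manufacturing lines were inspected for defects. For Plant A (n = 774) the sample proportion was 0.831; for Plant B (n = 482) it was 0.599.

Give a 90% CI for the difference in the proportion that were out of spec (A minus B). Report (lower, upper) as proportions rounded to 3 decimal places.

(0.189, 0.275)

Each SE is √(p̂(1−p̂)/n): √(0.8310·0.1690/774) = 0.01347 and √(0.5990·0.4010/482) = 0.02232.
SE(p̂₁ − p̂₂) = √(SE₁² + SE₂²) = √(0.0001814409 + 0.0004981824) = 0.02607, since the two samples are independent.
At 90% confidence z* = 1.645; margin = 1.645 × 0.02607 = 0.04289.
The difference is 0.8310 − 0.5990 = 0.2320, so the interval is 0.2320 ± 0.04289 = (0.189, 0.275).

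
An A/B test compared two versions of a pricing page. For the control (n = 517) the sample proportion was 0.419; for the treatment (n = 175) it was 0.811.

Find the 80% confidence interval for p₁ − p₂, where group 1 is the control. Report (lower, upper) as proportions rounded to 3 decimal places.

(-0.439, -0.345)

The two standard errors are √(0.4190×0.5810/517) = 0.02170 and √(0.8110×0.1890/175) = 0.02960.
Because the samples are independent, SE_diff = √(0.02170² + 0.02960²) = 0.03670.
Using z* = 1.282 for 80%, ME = 1.282 × 0.03670 = 0.04705.
p̂₁ − p̂₂ = -0.3920; interval -0.3920 ± 0.04705 gives (-0.439, -0.345).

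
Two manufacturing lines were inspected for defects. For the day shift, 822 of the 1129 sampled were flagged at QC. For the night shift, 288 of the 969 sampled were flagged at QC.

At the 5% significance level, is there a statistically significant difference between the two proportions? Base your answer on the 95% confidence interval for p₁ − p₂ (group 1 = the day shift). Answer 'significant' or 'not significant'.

significant

p̂₁ = 822/1129 = 0.7281 and p̂₂ = 288/969 = 0.2972.
SE₁ = √(p̂₁(1−p̂₁)/n₁) = √(0.7281·0.2719/1129) = 0.01324; SE₂ = √(0.2972·0.7028/969) = 0.01468.
Independent samples: SE of the difference = √(SE₁² + SE₂²) = √(0.0001752976 + 0.0002155024) = 0.01977.
z* for 95% confidence is 1.960, so the margin of error is 1.960 × 0.01977 = 0.03875.
Point estimate p̂₁ − p̂₂ = 0.7281 − 0.2972 = 0.4309.
0.4309 ± 0.03875 → (0.39215, 0.46965).
The interval (0.39215, 0.46965) does not contain 0, so the difference is significant.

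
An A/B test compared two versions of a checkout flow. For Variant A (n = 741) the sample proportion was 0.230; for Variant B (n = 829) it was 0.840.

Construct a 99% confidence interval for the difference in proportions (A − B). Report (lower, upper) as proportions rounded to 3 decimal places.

(-0.662, -0.558)

Each SE is √(p̂(1−p̂)/n): √(0.2300·0.7700/741) = 0.01546 and √(0.8400·0.1600/829) = 0.01273.
SE(p̂₁ − p̂₂) = √(SE₁² + SE₂²) = √(0.0002390116 + 0.0001620529) = 0.02003, since the two samples are independent.
At 99% confidence z* = 2.576; margin = 2.576 × 0.02003 = 0.05160.
The difference is 0.2300 − 0.8400 = -0.6100, so the interval is -0.6100 ± 0.05160 = (-0.662, -0.558).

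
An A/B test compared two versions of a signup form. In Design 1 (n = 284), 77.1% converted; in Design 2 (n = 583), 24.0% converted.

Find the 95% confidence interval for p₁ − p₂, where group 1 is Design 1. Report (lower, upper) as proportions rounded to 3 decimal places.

The two standard errors are √(0.7710×0.2290/284) = 0.02493 and √(0.2400×0.7600/583) = 0.01769.
Because the samples are independent, SE_diff = √(0.02493² + 0.01769²) = 0.03057.
Using z* = 1.960 for 95%, ME = 1.960 × 0.03057 = 0.05992.
p̂₁ − p̂₂ = 0.5310; interval 0.5310 ± 0.05992 gives (0.471, 0.591).

(0.471, 0.591)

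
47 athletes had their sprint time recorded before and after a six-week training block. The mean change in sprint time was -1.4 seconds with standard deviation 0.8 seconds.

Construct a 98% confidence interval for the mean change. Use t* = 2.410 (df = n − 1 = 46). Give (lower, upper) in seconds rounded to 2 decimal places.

(-1.68, -1.12)

Paired design: SE = s_d/√n = 0.8/√47 = 0.1167.
t* = 2.410; margin of error = 2.410 × 0.1167 = 0.2812.
-1.4 ± 0.2812 → (-1.68, -1.12).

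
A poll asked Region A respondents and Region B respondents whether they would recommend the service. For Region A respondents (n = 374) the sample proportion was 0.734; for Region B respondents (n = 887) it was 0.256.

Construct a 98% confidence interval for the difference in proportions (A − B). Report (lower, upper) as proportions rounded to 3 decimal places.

(0.415, 0.541)

Each SE is √(p̂(1−p̂)/n): √(0.7340·0.2660/374) = 0.02285 and √(0.2560·0.7440/887) = 0.01465.
SE(p̂₁ − p̂₂) = √(SE₁² + SE₂²) = √(0.0005221225 + 0.0002146225) = 0.02714, since the two samples are independent.
At 98% confidence z* = 2.326; margin = 2.326 × 0.02714 = 0.06313.
The difference is 0.7340 − 0.2560 = 0.4780, so the interval is 0.4780 ± 0.06313 = (0.415, 0.541).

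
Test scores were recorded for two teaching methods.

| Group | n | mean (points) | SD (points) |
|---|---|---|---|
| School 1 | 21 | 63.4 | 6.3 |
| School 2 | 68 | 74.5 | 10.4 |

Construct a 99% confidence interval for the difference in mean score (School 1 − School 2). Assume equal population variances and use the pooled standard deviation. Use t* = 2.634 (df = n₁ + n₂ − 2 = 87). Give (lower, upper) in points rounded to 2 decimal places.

Pooled variance s_p² = [20·6.3² + 67·10.4²] / (21+68−2) = 92.4198, so s_p = 9.6135.
SE_diff = s_p·√(1/n₁ + 1/n₂) = 9.6135·√(1/21 + 1/68) = 2.4000.
t* = 2.634; margin = 2.634 × 2.4000 = 6.3216.
Difference = 63.4 − 74.5 = -11.1000.
-11.1000 ± 6.3216 → (-17.42, -4.78).

(-17.42, -4.78)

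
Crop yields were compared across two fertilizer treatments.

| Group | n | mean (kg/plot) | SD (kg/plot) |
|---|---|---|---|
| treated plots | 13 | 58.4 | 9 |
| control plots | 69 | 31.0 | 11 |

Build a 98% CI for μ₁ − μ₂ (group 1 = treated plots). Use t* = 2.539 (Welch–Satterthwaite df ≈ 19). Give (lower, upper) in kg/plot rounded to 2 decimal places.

Per-group SEs: s₁/√n₁ = 9/√13 = 2.4962, s₂/√n₂ = 11/√69 = 1.3242.
Unpooled SE of the difference: √(6.23101444 + 1.75350564) = 2.8257.
Margin of error = t* · SE = 2.539 × 2.8257 = 7.1745.
x̄₁ − x̄₂ = 58.4 − 31.0 = 27.4000.
CI: 27.4000 ± 7.1745 = (20.23, 34.57).

(20.23, 34.57)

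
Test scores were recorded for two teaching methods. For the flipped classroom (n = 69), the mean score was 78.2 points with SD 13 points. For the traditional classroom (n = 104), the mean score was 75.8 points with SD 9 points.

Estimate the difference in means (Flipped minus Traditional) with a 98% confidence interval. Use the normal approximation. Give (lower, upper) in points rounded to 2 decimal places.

SE₁ = s₁/√n₁ = 13/√69 = 1.5650; SE₂ = 9/√104 = 0.8825.
Independent samples, unequal variances: SE_diff = √(SE₁² + SE₂²) = √(2.449225 + 0.77880625) = 1.7967.
z* = 2.326, so margin of error = 2.326 × 1.7967 = 4.1791.
Difference in means = 78.2 − 75.8 = 2.4000.
2.4000 ± 4.1791 → (-1.78, 6.58).

(-1.78, 6.58)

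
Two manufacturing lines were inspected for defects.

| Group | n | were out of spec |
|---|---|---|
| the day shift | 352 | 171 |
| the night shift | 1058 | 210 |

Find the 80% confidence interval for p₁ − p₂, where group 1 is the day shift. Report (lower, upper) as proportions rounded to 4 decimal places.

Sample proportions: 171/352 = 0.4858, 210/1058 = 0.1985.
Each SE is √(p̂(1−p̂)/n): √(0.4858·0.5142/352) = 0.02664 and √(0.1985·0.8015/1058) = 0.01226.
SE(p̂₁ − p̂₂) = √(SE₁² + SE₂²) = √(0.0007096896 + 0.0001503076) = 0.02933, since the two samples are independent.
At 80% confidence z* = 1.282; margin = 1.282 × 0.02933 = 0.03760.
The difference is 0.4858 − 0.1985 = 0.2873, so the interval is 0.2873 ± 0.03760 = (0.2497, 0.3249).

(0.2497, 0.3249)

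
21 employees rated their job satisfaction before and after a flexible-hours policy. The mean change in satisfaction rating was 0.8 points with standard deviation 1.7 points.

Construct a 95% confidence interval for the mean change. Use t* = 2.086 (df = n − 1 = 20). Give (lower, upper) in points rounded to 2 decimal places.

This is a matched-pairs design, so SE = s_d/√n = 1.7/√21 = 0.3710.
Margin = 2.086 × 0.3710 = 0.7739; the interval is 0.8 ± 0.7739 = (0.03, 1.57).

(0.03, 1.57)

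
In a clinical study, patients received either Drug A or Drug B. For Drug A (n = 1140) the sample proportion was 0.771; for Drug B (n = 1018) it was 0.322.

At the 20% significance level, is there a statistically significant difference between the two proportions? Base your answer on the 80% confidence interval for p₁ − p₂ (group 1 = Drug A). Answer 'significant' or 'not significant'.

significant

Each SE is √(p̂(1−p̂)/n): √(0.7710·0.2290/1140) = 0.01244 and √(0.3220·0.6780/1018) = 0.01464.
SE(p̂₁ − p̂₂) = √(SE₁² + SE₂²) = √(0.0001547536 + 0.0002143296) = 0.01921, since the two samples are independent.
At 80% confidence z* = 1.282; margin = 1.282 × 0.01921 = 0.02463.
The difference is 0.7710 − 0.3220 = 0.4490, so the interval is 0.4490 ± 0.02463 = (0.42437, 0.47363).
The interval (0.42437, 0.47363) does not contain 0, so the difference is significant.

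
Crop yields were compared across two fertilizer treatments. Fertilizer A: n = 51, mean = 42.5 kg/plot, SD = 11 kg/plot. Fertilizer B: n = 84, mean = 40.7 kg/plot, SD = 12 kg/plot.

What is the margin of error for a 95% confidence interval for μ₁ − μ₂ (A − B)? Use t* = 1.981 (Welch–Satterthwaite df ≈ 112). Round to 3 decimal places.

4.005

Standard errors of each mean: 11/√51 = 1.5403 and 12/√84 = 1.3093.
SE(x̄₁ − x̄₂) = √(1.5403² + 1.3093²) = 2.0216 for independent samples with unequal variances.
With t* = 1.981, the margin is 1.981 × 2.0216 = 4.0048.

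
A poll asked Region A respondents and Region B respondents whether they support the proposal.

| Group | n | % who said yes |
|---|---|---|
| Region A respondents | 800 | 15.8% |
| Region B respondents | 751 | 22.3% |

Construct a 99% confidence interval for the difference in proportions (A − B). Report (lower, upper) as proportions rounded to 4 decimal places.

(-0.1163, -0.0137)

SE₁ = √(p̂₁(1−p̂₁)/n₁) = √(0.1580·0.8420/800) = 0.01290; SE₂ = √(0.2230·0.7770/751) = 0.01519.
Independent samples: SE of the difference = √(SE₁² + SE₂²) = √(0.00016641 + 0.0002307361) = 0.01993.
z* for 99% confidence is 2.576, so the margin of error is 2.576 × 0.01993 = 0.05134.
Point estimate p̂₁ − p̂₂ = 0.1580 − 0.2230 = -0.0650.
-0.0650 ± 0.05134 → (-0.1163, -0.0137).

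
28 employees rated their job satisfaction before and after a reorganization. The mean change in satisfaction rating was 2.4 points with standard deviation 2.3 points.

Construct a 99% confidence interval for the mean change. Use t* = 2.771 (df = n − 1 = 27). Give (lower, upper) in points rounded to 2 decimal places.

(1.20, 3.60)

Paired design: SE = s_d/√n = 2.3/√28 = 0.4347.
t* = 2.771; margin of error = 2.771 × 0.4347 = 1.2046.
2.4 ± 1.2046 → (1.20, 3.60).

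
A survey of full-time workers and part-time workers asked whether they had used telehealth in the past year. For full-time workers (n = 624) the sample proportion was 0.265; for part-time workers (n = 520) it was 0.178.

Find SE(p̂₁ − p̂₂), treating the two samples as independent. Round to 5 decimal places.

0.02436

The two standard errors are √(0.2650×0.7350/624) = 0.01767 and √(0.1780×0.8220/520) = 0.01677.
Because the samples are independent, SE_diff = √(0.01767² + 0.01677²) = 0.02436.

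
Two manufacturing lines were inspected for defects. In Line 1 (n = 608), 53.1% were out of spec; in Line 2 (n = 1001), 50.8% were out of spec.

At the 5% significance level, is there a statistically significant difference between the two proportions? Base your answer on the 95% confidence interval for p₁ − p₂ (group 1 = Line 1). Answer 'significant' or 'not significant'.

SE₁ = √(p̂₁(1−p̂₁)/n₁) = √(0.5310·0.4690/608) = 0.02024; SE₂ = √(0.5080·0.4920/1001) = 0.01580.
Independent samples: SE of the difference = √(SE₁² + SE₂²) = √(0.0004096576 + 0.00024964) = 0.02568.
z* for 95% confidence is 1.960, so the margin of error is 1.960 × 0.02568 = 0.05033.
Point estimate p̂₁ − p̂₂ = 0.5310 − 0.5080 = 0.0230.
0.0230 ± 0.05033 → (-0.02733, 0.07333).
The interval (-0.02733, 0.07333) contains 0, so the difference is not significant.

not significant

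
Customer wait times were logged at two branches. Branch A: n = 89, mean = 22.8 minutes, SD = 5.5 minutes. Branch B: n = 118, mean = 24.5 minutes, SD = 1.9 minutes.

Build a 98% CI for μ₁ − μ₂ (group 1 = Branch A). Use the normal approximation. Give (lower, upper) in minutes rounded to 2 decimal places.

Per-group SEs: s₁/√n₁ = 5.5/√89 = 0.5830, s₂/√n₂ = 1.9/√118 = 0.1749.
Unpooled SE of the difference: √(0.339889 + 0.03059001) = 0.6087.
Margin of error = z* · SE = 2.326 × 0.6087 = 1.4158.
x̄₁ − x̄₂ = 22.8 − 24.5 = -1.7000.
CI: -1.7000 ± 1.4158 = (-3.12, -0.28).

(-3.12, -0.28)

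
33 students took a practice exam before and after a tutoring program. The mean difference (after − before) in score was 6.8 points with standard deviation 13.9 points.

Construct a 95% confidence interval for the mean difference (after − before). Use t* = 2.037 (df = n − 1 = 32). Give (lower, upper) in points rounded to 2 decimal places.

(1.87, 11.73)

Paired design: SE = s_d/√n = 13.9/√33 = 2.4197.
t* = 2.037; margin of error = 2.037 × 2.4197 = 4.9289.
6.8 ± 4.9289 → (1.87, 11.73).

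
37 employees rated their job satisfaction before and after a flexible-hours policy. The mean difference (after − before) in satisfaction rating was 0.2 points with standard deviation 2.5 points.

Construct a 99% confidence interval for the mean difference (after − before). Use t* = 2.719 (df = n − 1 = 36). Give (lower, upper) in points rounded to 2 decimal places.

Paired design: SE = s_d/√n = 2.5/√37 = 0.4110.
t* = 2.719; margin of error = 2.719 × 0.4110 = 1.1175.
0.2 ± 1.1175 → (-0.92, 1.32).

(-0.92, 1.32)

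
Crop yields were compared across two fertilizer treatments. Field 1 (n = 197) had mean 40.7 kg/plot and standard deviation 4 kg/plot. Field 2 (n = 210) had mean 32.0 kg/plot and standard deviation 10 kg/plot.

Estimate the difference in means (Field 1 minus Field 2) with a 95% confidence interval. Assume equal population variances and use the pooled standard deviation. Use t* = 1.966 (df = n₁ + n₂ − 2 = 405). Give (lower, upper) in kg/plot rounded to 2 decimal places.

(7.20, 10.20)

Pooled variance s_p² = [196·4² + 209·10²] / (197+210−2) = 59.3481, so s_p = 7.7038.
SE_diff = s_p·√(1/n₁ + 1/n₂) = 7.7038·√(1/197 + 1/210) = 0.7641.
t* = 1.966; margin = 1.966 × 0.7641 = 1.5022.
Difference = 40.7 − 32.0 = 8.7000.
8.7000 ± 1.5022 → (7.20, 10.20).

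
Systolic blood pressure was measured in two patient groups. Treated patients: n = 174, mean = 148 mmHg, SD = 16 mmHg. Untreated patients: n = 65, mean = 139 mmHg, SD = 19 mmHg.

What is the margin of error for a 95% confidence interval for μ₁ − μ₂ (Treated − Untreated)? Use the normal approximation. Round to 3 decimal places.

5.195

Standard errors of each mean: 16/√174 = 1.2130 and 19/√65 = 2.3567.
SE(x̄₁ − x̄₂) = √(1.2130² + 2.3567²) = 2.6505 for independent samples with unequal variances.
With z* = 1.960, the margin is 1.960 × 2.6505 = 5.1950.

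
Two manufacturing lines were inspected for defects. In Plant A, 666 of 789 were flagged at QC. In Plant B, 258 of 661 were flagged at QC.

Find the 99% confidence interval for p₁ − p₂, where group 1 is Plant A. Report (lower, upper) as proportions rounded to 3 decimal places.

(0.395, 0.513)

p̂₁ = 666/789 = 0.8441 and p̂₂ = 258/661 = 0.3903.
SE₁ = √(p̂₁(1−p̂₁)/n₁) = √(0.8441·0.1559/789) = 0.01291; SE₂ = √(0.3903·0.6097/661) = 0.01897.
Independent samples: SE of the difference = √(SE₁² + SE₂²) = √(0.0001666681 + 0.0003598609) = 0.02295.
z* for 99% confidence is 2.576, so the margin of error is 2.576 × 0.02295 = 0.05912.
Point estimate p̂₁ − p̂₂ = 0.8441 − 0.3903 = 0.4538.
0.4538 ± 0.05912 → (0.395, 0.513).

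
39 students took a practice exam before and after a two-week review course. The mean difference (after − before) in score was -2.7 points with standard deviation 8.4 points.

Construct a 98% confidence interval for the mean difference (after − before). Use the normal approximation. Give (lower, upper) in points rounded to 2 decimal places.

(-5.83, 0.43)

This is a matched-pairs design, so SE = s_d/√n = 8.4/√39 = 1.3451.
Margin = 2.326 × 1.3451 = 3.1287; the interval is -2.7 ± 3.1287 = (-5.83, 0.43).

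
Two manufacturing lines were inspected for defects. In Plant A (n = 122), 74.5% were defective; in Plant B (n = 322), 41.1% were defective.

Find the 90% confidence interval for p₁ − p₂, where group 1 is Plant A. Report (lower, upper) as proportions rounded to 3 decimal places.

Each SE is √(p̂(1−p̂)/n): √(0.7450·0.2550/122) = 0.03946 and √(0.4110·0.5890/322) = 0.02742.
SE(p̂₁ − p̂₂) = √(SE₁² + SE₂²) = √(0.0015570916 + 0.0007518564) = 0.04805, since the two samples are independent.
At 90% confidence z* = 1.645; margin = 1.645 × 0.04805 = 0.07904.
The difference is 0.7450 − 0.4110 = 0.3340, so the interval is 0.3340 ± 0.07904 = (0.255, 0.413).

(0.255, 0.413)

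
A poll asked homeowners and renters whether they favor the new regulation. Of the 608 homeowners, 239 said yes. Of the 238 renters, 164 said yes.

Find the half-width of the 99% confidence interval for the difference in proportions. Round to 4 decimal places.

0.0926

p̂₁ = 239/608 = 0.3931 and p̂₂ = 164/238 = 0.6891.
SE₁ = √(p̂₁(1−p̂₁)/n₁) = √(0.3931·0.6069/608) = 0.01981; SE₂ = √(0.6891·0.3109/238) = 0.03000.
Independent samples: SE of the difference = √(SE₁² + SE₂²) = √(0.0003924361 + 0.0009) = 0.03595.
z* for 99% confidence is 2.576, so the margin of error is 2.576 × 0.03595 = 0.09261.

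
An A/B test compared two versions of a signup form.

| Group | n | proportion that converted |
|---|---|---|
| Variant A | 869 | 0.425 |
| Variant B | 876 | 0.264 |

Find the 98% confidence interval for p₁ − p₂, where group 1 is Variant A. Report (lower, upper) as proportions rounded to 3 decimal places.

(0.109, 0.213)

The two standard errors are √(0.4250×0.5750/869) = 0.01677 and √(0.2640×0.7360/876) = 0.01489.
Because the samples are independent, SE_diff = √(0.01677² + 0.01489²) = 0.02243.
Using z* = 2.326 for 98%, ME = 2.326 × 0.02243 = 0.05217.
p̂₁ − p̂₂ = 0.1610; interval 0.1610 ± 0.05217 gives (0.109, 0.213).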